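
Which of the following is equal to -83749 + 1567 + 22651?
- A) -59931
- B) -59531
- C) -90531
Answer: B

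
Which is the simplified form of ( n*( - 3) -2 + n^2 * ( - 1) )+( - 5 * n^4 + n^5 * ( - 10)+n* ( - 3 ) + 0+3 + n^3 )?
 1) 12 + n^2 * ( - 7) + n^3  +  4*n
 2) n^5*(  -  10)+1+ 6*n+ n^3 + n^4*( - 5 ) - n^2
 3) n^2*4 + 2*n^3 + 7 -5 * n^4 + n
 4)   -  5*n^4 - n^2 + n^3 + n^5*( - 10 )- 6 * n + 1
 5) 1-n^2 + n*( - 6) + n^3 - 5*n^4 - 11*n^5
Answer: 4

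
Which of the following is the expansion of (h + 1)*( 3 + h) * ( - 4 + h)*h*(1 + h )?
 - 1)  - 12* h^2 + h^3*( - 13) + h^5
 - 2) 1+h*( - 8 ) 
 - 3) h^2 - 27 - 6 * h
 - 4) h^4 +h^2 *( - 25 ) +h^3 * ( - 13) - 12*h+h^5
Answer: 4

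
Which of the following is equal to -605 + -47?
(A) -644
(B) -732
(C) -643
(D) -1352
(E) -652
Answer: E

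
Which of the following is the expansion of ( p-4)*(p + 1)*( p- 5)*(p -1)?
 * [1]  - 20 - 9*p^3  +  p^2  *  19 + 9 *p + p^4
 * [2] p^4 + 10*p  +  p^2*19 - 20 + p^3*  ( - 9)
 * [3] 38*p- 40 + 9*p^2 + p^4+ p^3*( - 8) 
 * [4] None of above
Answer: 1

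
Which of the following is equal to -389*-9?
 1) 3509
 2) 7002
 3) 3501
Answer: 3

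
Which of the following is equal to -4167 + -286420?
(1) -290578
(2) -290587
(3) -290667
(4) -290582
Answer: 2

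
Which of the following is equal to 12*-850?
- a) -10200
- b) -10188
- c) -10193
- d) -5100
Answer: a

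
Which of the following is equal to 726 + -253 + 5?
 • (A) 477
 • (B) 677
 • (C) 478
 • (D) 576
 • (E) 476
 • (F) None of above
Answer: C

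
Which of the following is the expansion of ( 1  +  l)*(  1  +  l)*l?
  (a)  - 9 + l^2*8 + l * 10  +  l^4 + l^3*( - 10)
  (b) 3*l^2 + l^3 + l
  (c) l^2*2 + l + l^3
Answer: c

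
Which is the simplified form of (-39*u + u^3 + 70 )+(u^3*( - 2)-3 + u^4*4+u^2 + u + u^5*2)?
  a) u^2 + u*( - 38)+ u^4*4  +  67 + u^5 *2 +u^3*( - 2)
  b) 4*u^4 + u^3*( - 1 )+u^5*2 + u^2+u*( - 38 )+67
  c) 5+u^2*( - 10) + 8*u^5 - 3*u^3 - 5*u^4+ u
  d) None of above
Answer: b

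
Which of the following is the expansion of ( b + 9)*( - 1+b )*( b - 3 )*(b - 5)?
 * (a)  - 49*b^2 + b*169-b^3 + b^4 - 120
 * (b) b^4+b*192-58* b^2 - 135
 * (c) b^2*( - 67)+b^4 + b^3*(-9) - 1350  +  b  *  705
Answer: b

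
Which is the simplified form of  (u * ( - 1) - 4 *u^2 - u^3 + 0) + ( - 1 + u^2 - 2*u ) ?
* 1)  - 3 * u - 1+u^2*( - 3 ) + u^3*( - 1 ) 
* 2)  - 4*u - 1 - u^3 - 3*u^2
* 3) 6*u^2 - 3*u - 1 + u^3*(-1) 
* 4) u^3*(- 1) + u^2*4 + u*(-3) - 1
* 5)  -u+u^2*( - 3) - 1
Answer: 1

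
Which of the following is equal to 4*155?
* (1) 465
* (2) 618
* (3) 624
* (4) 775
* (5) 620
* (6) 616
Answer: 5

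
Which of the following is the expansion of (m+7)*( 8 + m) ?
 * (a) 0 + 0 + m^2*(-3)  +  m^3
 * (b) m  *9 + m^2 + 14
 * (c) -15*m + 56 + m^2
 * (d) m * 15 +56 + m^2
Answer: d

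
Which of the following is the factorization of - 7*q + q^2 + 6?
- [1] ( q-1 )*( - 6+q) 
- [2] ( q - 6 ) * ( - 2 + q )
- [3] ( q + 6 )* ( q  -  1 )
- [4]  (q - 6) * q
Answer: 1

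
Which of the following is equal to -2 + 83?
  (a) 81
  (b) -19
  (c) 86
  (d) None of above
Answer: a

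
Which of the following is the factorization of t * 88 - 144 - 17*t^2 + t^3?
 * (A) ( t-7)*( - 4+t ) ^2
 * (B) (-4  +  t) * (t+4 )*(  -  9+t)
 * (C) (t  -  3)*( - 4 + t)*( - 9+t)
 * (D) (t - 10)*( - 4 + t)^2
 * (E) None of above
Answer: E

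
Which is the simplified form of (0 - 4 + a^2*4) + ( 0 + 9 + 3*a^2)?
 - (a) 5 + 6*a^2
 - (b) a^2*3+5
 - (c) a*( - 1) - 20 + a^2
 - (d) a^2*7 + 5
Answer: d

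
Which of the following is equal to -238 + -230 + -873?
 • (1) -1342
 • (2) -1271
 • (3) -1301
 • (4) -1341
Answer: 4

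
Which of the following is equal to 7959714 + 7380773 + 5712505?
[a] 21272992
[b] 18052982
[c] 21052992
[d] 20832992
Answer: c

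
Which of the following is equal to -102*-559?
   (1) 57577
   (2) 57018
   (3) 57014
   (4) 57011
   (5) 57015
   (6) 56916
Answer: 2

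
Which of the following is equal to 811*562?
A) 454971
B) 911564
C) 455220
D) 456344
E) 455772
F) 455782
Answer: F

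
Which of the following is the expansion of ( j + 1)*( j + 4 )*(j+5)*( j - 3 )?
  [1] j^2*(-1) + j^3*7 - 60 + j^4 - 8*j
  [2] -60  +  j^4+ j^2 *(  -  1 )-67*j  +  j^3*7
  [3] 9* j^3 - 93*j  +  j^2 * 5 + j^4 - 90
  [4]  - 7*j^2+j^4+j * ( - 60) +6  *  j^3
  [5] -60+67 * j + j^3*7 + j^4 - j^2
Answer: 2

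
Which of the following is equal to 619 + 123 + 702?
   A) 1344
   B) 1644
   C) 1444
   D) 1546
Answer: C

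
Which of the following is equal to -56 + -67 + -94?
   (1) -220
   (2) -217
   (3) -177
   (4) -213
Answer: 2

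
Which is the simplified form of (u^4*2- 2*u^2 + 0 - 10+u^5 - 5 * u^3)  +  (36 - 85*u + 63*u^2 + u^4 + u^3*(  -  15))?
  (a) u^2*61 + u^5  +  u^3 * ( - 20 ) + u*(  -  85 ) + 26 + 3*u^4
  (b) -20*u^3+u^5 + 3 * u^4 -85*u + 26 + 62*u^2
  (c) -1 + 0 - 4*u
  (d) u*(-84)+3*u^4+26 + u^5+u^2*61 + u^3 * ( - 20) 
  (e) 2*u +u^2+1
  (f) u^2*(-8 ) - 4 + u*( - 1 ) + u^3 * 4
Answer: a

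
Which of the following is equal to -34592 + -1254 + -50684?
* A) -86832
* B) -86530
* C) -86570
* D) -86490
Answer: B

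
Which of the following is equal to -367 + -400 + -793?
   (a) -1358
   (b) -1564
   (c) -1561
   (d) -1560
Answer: d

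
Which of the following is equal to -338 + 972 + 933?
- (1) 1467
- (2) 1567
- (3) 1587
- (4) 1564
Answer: 2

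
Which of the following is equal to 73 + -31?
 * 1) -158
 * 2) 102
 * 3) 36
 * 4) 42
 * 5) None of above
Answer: 4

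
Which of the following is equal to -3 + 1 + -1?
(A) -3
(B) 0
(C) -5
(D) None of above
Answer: A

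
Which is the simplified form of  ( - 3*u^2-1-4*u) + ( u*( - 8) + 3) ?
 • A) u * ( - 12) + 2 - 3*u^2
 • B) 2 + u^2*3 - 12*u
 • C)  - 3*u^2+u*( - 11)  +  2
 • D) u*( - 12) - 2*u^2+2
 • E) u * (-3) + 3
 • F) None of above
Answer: A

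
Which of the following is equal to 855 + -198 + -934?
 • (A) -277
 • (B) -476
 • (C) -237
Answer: A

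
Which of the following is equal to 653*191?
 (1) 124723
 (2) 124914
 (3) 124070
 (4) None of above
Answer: 1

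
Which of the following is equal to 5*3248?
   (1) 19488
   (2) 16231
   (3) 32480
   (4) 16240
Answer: 4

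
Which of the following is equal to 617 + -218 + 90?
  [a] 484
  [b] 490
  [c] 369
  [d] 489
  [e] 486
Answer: d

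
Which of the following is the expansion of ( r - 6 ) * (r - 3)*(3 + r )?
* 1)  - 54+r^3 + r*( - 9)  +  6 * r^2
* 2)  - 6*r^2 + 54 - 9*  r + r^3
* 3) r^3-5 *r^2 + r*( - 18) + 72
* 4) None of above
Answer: 2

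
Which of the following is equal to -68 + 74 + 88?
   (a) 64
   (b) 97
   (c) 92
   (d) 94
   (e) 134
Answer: d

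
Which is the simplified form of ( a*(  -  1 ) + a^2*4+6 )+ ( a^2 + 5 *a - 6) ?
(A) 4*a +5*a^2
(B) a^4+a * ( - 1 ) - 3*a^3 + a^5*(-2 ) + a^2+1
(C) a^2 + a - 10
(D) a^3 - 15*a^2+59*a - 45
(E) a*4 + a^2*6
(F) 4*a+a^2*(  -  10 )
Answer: A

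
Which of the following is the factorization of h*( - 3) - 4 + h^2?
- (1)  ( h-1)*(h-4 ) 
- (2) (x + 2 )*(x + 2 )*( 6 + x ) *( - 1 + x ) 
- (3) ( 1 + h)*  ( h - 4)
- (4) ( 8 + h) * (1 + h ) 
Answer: 3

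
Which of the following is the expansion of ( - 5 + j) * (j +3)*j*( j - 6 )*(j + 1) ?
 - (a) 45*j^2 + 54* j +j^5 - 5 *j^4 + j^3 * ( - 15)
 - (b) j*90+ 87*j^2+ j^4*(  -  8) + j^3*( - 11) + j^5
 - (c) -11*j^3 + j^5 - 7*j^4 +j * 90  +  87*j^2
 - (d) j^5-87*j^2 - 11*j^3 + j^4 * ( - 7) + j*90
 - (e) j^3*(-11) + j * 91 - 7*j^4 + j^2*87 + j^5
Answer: c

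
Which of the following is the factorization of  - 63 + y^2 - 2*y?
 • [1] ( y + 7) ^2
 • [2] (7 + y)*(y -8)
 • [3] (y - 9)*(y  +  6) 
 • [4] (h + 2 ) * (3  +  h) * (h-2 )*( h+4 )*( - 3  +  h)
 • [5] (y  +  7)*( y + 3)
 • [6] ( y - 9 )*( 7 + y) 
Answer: 6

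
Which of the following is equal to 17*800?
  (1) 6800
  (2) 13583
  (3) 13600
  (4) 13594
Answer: 3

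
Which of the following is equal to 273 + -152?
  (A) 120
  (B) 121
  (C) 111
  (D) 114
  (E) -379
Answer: B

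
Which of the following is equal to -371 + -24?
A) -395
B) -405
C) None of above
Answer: A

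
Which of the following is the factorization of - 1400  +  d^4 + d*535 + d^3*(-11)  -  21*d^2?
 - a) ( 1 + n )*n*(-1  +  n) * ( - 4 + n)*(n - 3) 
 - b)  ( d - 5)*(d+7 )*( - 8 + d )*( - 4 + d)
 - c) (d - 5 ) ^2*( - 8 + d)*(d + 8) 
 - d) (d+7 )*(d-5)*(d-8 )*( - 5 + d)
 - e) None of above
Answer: d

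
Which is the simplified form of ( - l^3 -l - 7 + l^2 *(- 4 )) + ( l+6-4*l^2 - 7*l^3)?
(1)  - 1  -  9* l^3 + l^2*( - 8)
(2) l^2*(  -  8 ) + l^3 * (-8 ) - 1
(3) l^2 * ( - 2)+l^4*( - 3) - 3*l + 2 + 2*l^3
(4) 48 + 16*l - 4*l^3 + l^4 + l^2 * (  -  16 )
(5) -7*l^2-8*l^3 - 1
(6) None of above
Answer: 2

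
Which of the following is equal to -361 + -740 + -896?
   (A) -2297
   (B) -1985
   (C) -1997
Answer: C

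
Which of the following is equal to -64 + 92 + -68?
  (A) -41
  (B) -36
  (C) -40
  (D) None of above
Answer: C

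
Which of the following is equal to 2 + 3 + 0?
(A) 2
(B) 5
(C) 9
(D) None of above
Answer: B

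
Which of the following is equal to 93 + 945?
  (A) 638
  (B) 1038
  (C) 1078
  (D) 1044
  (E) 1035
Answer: B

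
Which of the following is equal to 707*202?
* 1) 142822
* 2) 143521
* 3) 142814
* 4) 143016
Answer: 3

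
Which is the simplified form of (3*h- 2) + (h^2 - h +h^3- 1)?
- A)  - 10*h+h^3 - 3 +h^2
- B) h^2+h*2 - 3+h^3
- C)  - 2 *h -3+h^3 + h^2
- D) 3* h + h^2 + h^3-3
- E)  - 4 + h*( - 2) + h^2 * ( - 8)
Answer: B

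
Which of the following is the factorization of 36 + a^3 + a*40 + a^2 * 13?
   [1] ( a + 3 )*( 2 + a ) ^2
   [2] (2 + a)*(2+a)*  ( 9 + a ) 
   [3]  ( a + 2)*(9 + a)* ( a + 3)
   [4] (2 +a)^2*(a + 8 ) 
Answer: 2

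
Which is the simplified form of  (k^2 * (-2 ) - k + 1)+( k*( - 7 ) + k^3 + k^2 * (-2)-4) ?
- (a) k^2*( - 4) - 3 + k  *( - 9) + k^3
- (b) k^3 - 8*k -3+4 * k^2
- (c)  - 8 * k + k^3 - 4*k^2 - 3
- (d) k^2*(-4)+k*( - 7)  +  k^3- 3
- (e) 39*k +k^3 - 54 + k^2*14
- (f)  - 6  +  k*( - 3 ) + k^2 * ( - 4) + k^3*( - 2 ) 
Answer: c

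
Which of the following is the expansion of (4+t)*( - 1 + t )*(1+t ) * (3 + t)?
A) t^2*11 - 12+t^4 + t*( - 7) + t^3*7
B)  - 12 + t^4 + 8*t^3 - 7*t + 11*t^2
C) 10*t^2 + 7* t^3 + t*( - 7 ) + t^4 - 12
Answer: A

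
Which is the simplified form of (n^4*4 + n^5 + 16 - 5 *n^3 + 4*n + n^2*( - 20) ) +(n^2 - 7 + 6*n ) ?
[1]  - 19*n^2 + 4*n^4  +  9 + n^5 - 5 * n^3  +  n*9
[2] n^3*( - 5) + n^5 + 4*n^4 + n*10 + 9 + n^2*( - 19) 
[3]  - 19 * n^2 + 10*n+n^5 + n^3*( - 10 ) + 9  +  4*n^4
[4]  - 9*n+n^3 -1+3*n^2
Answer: 2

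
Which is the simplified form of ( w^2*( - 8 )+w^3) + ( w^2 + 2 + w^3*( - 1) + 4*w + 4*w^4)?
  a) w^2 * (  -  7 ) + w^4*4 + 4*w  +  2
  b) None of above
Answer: a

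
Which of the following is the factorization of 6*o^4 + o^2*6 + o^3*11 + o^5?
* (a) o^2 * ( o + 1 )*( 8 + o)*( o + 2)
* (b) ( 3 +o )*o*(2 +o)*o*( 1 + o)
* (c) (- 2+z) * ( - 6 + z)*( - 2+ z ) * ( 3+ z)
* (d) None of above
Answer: b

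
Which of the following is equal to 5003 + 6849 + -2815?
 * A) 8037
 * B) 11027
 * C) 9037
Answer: C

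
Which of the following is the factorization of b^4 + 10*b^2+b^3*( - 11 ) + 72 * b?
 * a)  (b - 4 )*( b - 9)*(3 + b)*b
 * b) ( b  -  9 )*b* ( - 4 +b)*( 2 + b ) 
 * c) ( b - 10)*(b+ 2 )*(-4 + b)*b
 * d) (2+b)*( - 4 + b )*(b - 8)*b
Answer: b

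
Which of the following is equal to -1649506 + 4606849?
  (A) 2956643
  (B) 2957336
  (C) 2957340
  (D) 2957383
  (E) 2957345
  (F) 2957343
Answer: F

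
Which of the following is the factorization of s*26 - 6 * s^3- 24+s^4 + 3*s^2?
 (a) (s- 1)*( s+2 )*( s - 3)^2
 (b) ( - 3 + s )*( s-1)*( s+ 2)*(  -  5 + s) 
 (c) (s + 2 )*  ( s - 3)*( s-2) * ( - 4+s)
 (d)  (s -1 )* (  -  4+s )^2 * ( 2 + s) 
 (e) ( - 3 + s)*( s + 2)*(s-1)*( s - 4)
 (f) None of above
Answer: e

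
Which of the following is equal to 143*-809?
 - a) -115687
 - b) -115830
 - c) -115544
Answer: a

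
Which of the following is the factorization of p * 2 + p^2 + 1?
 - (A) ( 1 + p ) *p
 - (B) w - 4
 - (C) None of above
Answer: C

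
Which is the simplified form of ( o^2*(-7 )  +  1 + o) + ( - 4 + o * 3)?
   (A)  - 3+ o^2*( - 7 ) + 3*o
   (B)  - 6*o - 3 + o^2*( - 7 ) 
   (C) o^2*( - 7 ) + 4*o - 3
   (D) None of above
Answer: C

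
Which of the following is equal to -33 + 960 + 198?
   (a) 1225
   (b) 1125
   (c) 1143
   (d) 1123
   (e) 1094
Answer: b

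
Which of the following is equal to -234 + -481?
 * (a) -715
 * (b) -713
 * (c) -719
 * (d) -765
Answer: a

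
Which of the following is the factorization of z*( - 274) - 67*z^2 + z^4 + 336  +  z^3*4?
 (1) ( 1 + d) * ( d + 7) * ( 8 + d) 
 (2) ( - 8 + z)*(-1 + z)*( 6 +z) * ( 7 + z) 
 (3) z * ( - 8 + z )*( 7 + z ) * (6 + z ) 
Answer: 2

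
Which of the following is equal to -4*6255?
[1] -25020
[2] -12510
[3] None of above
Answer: 1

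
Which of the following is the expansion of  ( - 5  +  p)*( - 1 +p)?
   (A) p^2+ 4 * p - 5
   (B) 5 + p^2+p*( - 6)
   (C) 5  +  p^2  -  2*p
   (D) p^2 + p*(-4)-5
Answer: B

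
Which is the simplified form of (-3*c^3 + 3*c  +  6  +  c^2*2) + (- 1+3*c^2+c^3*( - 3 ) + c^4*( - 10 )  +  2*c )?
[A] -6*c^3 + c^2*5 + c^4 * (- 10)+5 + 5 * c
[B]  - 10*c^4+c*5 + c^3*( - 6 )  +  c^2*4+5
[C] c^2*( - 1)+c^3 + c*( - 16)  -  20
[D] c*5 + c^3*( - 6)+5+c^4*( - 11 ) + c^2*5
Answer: A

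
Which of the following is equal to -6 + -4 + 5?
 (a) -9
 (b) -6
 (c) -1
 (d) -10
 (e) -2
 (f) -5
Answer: f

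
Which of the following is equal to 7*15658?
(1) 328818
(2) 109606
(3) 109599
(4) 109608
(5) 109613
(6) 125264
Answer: 2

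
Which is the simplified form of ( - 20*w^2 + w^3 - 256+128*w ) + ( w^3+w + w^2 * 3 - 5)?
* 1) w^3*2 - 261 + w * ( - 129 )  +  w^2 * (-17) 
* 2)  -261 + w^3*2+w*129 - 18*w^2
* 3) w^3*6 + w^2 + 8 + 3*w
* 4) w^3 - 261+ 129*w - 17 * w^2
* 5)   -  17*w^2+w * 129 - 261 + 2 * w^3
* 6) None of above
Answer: 5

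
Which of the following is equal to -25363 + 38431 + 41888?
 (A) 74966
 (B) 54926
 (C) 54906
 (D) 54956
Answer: D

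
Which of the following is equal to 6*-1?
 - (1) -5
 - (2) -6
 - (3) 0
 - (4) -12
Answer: 2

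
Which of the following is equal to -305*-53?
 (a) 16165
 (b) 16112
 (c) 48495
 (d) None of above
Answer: a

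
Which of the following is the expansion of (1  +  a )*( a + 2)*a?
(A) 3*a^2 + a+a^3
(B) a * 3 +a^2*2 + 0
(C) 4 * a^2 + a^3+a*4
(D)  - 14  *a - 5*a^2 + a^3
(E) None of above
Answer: E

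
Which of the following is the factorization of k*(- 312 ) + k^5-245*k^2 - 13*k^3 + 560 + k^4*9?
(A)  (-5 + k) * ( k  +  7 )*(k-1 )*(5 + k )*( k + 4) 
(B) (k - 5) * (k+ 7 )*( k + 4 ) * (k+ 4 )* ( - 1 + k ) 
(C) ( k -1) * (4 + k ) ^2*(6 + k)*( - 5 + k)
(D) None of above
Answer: B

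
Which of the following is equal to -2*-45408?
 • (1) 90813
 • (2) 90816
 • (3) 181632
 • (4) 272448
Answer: 2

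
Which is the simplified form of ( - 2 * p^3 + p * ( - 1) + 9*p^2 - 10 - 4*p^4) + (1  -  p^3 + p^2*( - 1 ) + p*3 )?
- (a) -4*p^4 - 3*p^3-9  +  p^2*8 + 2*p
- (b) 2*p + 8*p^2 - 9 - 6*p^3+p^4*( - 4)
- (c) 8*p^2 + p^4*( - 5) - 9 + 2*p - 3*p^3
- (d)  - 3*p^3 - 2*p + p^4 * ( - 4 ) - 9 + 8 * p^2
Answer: a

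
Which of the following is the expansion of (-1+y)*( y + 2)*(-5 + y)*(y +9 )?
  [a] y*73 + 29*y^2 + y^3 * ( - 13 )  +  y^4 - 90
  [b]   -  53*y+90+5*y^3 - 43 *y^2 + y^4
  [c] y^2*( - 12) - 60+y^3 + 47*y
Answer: b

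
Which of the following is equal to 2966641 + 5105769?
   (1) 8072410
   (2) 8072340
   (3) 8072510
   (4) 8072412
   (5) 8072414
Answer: 1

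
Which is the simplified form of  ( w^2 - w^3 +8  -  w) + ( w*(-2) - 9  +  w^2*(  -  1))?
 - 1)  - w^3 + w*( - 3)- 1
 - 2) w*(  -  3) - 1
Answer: 1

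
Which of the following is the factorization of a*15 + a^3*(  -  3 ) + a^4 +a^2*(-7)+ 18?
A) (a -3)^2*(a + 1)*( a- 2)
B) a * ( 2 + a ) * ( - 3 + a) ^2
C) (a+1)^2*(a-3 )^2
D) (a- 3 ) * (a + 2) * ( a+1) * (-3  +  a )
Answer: D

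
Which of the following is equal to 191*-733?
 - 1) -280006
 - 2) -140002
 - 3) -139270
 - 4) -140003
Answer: 4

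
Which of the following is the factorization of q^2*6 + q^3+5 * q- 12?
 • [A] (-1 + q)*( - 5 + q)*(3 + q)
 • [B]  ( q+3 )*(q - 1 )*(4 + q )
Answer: B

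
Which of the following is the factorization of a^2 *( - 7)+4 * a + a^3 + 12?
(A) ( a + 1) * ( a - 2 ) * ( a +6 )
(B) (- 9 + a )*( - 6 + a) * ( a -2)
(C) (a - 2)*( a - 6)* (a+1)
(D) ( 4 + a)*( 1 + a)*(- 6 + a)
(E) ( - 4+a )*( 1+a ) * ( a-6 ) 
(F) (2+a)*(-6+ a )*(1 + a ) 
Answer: C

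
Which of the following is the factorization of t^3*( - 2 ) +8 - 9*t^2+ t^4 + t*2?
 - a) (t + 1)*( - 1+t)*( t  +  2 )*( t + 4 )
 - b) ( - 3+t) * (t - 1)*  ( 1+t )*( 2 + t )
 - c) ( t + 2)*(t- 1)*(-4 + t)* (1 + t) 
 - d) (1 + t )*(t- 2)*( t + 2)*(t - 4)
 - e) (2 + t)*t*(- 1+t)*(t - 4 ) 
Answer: c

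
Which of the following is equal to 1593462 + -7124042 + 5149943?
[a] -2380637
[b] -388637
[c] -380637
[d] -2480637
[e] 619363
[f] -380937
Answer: c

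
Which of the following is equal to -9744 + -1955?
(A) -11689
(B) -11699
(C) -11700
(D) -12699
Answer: B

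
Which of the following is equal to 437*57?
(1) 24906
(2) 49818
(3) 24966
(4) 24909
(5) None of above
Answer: 4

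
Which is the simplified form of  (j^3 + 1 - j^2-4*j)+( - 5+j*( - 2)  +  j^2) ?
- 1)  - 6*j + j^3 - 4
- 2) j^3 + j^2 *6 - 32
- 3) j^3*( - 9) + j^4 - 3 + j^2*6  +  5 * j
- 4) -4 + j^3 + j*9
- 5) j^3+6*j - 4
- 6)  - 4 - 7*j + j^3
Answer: 1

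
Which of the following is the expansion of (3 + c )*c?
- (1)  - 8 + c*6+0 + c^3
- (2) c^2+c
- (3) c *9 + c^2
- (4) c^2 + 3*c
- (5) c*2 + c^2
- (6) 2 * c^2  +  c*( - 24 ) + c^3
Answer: 4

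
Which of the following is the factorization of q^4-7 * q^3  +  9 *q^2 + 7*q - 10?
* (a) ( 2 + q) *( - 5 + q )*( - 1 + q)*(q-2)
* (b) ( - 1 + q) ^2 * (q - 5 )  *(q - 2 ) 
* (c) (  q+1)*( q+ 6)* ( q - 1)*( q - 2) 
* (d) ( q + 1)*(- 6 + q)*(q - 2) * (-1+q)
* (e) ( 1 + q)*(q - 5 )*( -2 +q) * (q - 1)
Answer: e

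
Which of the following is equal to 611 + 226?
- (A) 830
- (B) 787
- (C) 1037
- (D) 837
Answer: D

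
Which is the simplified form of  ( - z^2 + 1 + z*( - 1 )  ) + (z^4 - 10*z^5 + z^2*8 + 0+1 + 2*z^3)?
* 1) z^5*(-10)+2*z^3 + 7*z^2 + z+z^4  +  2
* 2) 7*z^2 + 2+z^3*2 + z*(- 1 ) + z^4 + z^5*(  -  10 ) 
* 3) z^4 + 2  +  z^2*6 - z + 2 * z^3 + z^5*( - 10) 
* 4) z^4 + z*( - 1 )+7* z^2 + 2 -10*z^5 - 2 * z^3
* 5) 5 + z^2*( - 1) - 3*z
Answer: 2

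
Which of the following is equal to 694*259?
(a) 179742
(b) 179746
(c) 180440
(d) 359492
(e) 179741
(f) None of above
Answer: b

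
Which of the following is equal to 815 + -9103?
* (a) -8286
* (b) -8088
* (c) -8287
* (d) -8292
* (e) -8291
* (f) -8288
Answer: f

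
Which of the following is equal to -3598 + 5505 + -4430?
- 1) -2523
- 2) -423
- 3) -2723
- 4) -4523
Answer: 1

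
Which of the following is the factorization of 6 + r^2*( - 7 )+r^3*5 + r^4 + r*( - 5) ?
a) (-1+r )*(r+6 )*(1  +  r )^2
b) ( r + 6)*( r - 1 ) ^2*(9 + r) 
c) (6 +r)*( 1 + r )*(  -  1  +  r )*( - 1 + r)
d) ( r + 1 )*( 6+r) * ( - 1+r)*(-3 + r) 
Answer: c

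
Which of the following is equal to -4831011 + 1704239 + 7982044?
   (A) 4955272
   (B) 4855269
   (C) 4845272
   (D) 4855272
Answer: D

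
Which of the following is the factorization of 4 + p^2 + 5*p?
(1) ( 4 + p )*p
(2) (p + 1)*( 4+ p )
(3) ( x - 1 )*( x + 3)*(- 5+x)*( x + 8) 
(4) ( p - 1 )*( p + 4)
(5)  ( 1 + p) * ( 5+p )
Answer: 2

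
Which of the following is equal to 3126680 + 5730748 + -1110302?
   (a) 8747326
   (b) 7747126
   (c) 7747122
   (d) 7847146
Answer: b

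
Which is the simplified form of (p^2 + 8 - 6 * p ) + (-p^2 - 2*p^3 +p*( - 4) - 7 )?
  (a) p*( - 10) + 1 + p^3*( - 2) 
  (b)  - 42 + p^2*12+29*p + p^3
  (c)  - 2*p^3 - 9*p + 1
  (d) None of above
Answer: a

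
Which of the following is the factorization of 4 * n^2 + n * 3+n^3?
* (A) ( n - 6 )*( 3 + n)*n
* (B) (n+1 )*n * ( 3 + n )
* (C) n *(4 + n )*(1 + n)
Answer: B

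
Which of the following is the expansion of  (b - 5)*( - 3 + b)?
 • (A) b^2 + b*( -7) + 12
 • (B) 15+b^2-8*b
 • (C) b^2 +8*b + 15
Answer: B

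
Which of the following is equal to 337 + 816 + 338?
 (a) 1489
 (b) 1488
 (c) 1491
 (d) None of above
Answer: c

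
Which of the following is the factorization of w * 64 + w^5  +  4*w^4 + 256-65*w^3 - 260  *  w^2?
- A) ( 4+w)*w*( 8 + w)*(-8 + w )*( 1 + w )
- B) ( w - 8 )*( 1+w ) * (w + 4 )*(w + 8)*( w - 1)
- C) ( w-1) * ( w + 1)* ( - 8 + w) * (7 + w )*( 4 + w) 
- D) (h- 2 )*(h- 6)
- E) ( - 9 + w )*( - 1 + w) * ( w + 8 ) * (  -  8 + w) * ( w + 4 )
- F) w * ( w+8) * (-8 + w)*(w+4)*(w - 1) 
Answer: B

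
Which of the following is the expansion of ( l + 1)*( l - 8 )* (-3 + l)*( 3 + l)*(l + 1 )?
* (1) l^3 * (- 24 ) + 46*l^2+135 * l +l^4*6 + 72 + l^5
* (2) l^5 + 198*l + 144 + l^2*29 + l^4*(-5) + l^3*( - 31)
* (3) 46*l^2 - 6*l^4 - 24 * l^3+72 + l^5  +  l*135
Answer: 3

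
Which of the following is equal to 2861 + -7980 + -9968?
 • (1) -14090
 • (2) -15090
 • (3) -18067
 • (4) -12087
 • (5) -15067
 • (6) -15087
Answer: 6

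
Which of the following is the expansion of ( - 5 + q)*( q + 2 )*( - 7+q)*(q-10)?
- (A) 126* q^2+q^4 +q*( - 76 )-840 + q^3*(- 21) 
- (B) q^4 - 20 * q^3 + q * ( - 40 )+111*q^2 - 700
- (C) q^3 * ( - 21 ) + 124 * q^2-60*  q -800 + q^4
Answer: B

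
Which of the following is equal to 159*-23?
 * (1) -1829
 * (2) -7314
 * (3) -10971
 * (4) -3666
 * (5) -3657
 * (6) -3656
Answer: 5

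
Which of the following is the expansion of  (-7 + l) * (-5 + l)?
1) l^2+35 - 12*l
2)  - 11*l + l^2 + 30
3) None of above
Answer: 1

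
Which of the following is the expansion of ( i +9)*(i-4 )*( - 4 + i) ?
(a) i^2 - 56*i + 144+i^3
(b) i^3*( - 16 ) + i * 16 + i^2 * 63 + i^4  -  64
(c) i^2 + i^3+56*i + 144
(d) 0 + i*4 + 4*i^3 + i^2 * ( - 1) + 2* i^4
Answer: a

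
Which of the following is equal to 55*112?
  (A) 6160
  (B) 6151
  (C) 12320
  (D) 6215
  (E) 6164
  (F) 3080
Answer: A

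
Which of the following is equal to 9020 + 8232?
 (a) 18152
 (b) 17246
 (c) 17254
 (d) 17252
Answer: d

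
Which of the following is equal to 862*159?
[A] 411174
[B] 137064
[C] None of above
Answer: C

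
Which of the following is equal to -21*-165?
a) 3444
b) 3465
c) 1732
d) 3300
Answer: b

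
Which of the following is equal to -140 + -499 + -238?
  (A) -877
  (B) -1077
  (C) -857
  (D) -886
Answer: A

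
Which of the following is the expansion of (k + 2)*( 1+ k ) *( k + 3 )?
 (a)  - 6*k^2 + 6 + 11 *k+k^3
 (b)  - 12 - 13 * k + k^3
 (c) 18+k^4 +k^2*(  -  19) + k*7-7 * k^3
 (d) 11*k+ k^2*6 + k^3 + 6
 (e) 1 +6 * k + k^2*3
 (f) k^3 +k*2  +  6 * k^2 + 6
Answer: d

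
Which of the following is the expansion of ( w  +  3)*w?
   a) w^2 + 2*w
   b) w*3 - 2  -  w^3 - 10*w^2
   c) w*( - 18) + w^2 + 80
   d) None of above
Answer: d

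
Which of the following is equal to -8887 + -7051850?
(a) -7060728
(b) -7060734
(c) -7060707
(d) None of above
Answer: d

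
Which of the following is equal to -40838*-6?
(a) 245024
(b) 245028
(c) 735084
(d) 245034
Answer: b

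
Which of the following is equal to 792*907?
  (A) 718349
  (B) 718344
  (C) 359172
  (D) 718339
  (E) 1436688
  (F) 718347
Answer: B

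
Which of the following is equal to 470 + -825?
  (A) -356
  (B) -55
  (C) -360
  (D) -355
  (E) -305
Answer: D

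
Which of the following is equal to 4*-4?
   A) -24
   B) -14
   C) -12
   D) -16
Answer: D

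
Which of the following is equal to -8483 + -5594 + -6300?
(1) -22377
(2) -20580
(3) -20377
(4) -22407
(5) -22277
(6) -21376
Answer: 3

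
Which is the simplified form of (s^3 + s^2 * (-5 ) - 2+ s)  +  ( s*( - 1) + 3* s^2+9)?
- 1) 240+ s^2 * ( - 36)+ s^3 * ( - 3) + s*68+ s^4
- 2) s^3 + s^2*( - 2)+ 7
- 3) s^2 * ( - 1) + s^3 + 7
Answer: 2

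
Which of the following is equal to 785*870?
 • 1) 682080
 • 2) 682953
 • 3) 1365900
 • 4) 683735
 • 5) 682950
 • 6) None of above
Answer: 5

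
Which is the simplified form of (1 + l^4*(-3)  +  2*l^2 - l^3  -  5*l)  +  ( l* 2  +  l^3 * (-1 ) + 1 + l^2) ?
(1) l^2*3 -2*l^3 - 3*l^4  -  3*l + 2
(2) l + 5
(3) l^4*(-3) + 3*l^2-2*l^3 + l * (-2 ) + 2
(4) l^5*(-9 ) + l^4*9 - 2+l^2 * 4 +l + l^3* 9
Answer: 1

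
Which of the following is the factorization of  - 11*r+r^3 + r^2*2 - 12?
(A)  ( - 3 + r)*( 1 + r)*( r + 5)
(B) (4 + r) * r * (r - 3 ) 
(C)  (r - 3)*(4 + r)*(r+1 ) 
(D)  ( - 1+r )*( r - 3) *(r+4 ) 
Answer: C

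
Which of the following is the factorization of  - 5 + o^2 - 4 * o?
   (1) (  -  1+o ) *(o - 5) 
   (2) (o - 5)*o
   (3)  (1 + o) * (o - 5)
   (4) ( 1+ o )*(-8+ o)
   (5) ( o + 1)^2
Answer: 3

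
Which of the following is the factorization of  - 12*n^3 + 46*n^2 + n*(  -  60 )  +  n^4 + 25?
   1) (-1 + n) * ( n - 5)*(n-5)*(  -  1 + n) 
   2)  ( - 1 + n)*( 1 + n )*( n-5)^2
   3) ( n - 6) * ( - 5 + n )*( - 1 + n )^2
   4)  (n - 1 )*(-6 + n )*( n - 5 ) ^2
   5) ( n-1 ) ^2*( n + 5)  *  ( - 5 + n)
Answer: 1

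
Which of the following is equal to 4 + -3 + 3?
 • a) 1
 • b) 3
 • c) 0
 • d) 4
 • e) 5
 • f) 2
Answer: d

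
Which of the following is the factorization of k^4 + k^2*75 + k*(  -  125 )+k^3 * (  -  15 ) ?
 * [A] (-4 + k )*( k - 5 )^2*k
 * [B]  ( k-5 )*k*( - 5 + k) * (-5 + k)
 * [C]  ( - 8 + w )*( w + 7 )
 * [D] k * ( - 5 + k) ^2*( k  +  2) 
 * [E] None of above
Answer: B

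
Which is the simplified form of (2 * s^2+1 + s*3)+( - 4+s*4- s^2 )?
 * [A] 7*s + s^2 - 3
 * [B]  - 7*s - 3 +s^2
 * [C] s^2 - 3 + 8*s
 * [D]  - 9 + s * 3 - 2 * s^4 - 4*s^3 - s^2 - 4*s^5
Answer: A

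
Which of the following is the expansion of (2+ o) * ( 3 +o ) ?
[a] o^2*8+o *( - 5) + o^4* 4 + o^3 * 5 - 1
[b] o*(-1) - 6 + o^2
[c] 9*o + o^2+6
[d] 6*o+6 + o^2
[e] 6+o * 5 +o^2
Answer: e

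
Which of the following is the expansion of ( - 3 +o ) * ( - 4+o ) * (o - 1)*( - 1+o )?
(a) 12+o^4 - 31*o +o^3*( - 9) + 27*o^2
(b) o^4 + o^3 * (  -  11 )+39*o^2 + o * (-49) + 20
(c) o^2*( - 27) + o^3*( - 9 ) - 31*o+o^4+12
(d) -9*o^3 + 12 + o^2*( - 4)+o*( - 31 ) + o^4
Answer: a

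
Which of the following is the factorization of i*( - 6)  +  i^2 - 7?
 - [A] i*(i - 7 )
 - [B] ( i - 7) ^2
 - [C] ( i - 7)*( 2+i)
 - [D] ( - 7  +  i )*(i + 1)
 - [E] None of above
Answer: D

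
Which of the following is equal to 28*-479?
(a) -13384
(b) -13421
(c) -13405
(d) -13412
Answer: d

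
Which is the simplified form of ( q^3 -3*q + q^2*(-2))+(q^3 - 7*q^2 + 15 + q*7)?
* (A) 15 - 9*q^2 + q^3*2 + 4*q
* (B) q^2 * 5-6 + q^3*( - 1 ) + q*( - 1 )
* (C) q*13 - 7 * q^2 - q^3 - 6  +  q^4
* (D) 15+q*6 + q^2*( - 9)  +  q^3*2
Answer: A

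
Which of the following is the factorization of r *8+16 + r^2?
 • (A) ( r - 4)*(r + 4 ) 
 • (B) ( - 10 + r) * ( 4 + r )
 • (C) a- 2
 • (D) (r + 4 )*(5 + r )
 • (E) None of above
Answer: E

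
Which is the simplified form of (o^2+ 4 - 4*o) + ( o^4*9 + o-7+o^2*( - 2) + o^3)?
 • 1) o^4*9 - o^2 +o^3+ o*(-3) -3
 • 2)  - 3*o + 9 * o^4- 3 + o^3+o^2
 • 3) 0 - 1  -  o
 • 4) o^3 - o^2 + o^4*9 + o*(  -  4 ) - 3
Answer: 1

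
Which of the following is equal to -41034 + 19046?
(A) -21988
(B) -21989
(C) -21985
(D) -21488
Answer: A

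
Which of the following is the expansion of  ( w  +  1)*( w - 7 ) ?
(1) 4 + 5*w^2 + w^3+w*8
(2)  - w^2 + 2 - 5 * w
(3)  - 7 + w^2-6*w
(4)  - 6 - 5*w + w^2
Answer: 3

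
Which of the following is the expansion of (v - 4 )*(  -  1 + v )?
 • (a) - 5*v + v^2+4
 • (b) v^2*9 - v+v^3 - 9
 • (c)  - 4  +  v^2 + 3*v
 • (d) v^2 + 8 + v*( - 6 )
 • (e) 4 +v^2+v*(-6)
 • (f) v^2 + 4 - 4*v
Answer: a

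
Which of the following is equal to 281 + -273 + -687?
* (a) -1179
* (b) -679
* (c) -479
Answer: b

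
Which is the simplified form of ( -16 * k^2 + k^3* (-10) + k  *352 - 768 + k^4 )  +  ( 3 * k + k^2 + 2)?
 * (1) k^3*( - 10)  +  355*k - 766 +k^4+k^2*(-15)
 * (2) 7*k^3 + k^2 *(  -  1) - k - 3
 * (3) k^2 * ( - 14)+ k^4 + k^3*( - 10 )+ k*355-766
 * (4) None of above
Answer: 1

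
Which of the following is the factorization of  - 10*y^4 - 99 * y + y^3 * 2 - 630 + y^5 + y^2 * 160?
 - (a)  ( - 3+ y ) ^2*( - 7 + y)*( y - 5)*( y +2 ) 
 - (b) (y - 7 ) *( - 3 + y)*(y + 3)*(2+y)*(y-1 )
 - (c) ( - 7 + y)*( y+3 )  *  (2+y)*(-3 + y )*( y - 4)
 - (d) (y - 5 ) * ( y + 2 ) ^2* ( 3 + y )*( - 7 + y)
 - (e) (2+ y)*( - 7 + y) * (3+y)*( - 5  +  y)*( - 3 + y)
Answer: e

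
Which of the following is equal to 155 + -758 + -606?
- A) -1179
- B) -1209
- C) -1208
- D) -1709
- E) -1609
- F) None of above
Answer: B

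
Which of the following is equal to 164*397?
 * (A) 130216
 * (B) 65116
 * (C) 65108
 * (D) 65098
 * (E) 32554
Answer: C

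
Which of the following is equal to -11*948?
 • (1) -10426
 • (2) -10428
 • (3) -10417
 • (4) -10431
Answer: 2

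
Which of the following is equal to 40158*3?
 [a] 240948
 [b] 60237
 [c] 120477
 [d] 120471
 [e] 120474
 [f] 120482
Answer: e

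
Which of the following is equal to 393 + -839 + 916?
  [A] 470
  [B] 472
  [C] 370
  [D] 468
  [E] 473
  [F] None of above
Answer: A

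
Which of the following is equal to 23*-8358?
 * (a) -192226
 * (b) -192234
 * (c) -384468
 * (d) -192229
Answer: b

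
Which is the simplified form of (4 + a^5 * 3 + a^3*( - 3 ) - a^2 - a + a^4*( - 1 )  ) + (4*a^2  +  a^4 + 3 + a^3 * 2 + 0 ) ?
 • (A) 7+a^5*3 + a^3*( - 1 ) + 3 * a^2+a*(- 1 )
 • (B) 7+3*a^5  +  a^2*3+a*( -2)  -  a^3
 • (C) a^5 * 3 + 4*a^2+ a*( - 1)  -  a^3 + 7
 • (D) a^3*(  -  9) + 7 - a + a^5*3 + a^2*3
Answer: A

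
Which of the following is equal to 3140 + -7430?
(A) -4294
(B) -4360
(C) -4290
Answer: C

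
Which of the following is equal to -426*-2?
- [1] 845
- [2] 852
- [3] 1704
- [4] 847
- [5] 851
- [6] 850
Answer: 2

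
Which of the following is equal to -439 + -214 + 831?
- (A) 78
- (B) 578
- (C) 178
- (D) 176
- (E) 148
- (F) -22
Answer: C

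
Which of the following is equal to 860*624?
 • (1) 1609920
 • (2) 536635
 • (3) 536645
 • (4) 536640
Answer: 4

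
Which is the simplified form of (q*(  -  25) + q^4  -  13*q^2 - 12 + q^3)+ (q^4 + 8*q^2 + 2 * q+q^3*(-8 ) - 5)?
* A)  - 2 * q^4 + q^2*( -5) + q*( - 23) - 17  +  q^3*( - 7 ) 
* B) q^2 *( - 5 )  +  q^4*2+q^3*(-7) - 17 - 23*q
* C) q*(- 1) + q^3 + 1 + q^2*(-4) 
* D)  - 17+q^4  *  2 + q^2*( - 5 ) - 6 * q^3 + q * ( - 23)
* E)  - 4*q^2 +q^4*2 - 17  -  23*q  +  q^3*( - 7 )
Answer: B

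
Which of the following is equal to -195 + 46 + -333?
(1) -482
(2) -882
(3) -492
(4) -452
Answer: 1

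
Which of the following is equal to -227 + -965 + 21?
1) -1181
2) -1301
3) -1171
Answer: 3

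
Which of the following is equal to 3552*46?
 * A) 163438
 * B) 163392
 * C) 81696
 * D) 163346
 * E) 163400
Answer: B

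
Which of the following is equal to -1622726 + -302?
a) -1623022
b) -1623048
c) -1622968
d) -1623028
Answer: d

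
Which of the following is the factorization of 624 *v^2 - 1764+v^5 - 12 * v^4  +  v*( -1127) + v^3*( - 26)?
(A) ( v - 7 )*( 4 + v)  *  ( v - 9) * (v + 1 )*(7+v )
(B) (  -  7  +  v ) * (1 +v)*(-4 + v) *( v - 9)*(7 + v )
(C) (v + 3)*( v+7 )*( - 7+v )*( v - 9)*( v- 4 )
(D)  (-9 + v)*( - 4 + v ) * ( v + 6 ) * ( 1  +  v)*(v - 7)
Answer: B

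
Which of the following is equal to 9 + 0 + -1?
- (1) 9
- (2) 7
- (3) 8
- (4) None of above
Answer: 3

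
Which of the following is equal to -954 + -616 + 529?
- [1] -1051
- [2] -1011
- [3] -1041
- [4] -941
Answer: 3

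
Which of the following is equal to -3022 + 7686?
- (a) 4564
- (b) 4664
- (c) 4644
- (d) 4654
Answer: b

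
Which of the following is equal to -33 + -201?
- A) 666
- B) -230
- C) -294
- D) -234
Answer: D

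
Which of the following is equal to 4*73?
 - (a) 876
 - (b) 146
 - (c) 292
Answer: c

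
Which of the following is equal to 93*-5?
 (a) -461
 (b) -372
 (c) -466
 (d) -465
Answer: d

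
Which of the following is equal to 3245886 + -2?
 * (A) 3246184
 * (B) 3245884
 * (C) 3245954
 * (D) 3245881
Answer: B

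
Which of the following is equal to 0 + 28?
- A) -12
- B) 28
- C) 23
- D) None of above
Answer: B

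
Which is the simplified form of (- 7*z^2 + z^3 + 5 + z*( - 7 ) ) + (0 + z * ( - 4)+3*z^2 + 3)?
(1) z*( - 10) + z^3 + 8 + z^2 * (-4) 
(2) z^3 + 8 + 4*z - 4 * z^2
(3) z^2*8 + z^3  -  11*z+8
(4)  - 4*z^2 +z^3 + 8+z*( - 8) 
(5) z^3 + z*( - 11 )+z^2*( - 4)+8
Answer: 5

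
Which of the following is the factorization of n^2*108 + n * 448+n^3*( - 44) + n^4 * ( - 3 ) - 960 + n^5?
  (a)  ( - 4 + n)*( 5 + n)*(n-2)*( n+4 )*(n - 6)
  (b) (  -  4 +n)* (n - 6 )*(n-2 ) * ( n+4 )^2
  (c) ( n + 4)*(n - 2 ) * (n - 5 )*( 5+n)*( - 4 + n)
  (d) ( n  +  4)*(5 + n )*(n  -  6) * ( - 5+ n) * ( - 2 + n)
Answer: a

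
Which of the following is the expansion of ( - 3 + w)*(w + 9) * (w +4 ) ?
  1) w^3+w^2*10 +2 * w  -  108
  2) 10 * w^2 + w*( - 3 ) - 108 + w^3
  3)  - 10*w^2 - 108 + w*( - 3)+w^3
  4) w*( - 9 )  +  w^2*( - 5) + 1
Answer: 2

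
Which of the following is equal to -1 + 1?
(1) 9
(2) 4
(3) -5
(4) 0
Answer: 4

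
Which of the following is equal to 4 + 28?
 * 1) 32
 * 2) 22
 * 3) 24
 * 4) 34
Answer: 1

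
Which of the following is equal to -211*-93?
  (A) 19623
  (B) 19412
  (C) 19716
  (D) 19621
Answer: A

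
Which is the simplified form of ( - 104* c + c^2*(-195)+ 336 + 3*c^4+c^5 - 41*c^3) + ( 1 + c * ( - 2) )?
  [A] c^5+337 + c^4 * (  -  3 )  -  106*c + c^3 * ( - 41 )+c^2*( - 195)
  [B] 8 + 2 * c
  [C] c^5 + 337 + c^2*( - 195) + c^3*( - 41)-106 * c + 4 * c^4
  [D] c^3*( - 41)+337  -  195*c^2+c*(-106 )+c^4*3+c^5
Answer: D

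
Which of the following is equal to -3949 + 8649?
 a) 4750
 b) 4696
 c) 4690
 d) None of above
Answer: d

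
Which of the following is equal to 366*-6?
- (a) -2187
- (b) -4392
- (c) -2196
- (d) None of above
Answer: c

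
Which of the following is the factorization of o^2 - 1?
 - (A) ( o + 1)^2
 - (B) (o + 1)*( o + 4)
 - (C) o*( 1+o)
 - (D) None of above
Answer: D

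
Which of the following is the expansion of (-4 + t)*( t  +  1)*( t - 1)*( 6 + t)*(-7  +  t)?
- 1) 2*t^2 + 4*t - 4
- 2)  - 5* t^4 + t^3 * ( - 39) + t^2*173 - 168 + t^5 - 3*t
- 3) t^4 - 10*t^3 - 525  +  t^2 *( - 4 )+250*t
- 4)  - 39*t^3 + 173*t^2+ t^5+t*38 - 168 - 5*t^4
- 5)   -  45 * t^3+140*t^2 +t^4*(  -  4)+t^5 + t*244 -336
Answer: 4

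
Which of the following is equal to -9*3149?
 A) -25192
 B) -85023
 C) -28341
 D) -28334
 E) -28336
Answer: C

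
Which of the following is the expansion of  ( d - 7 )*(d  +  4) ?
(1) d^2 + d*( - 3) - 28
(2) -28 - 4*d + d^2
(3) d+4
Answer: 1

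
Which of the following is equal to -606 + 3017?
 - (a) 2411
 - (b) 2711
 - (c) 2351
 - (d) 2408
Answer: a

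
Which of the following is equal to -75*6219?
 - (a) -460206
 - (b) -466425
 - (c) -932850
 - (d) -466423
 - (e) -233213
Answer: b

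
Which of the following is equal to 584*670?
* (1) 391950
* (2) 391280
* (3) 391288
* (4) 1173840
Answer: 2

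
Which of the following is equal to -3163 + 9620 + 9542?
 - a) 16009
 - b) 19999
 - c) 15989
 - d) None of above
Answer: d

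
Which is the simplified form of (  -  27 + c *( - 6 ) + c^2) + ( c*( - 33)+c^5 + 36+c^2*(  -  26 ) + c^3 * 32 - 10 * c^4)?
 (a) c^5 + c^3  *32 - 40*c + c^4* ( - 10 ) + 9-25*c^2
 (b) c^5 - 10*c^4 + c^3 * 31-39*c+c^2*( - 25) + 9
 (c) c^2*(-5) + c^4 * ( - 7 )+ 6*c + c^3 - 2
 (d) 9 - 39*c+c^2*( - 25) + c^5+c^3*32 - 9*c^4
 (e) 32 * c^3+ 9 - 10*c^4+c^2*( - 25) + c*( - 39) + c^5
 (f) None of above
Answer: e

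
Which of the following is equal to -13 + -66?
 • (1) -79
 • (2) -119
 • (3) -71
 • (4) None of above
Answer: 1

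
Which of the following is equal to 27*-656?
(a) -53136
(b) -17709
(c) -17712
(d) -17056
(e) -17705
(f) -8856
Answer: c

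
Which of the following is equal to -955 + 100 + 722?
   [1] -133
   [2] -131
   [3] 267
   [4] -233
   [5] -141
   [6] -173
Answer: 1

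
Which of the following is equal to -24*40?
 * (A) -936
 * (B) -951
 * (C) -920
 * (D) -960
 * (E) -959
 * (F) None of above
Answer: D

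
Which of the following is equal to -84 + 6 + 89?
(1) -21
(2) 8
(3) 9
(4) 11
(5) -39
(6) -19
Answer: 4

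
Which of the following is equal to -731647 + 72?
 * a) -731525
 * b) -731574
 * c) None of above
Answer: c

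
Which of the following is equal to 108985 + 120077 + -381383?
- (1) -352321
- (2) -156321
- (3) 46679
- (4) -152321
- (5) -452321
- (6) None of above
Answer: 4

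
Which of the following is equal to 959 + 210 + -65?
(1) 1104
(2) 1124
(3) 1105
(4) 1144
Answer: 1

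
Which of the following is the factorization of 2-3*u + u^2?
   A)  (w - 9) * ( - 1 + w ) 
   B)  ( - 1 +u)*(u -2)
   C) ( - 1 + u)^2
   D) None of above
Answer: B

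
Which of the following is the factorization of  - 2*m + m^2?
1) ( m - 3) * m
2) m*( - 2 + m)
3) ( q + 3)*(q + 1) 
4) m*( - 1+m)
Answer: 2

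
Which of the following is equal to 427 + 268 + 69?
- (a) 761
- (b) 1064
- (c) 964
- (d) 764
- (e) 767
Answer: d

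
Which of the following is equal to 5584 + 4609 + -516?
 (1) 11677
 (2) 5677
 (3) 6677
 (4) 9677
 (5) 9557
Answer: 4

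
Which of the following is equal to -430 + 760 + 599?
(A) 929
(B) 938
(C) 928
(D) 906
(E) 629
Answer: A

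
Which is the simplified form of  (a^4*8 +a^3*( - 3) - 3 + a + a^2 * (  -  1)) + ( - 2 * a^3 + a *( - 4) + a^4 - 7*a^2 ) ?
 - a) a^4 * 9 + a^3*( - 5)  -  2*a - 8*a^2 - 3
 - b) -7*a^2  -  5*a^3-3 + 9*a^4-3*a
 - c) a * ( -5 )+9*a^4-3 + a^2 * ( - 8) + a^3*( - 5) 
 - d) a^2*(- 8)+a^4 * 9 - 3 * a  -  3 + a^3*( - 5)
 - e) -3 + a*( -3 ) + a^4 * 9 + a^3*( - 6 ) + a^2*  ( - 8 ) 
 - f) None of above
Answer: d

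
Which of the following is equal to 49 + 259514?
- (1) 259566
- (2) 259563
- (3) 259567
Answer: 2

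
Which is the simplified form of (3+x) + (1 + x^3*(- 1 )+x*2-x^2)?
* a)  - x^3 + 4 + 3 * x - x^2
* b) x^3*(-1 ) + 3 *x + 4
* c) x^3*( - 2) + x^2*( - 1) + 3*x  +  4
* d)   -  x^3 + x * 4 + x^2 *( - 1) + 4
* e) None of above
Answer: a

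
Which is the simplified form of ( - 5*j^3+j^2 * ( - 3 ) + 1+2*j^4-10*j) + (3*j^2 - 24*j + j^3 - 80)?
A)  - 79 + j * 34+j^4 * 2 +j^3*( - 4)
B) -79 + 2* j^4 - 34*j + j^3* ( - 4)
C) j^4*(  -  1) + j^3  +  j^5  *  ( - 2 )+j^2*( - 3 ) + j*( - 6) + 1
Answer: B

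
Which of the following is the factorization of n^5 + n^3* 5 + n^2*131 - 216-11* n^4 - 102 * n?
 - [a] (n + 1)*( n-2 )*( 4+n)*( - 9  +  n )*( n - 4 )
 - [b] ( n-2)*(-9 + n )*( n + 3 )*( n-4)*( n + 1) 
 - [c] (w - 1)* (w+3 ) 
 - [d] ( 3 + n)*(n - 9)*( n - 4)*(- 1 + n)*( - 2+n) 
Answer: b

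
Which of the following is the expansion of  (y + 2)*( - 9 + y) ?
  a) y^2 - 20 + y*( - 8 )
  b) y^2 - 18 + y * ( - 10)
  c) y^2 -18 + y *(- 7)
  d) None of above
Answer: c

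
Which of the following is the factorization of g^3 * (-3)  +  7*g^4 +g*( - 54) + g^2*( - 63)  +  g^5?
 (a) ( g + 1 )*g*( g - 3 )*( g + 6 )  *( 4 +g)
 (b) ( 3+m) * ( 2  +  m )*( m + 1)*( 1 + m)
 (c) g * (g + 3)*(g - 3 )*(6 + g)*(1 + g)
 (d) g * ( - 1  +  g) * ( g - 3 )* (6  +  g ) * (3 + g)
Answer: c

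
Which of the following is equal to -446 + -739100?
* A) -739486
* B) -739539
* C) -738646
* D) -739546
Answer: D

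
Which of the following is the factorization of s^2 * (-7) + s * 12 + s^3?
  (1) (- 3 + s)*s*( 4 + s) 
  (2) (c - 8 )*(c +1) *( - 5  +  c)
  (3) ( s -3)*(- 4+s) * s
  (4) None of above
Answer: 3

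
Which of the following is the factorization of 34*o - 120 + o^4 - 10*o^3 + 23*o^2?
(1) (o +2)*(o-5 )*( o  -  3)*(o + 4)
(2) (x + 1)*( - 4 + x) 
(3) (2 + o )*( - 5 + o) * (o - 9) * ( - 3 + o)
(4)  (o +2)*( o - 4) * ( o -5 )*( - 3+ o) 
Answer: 4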